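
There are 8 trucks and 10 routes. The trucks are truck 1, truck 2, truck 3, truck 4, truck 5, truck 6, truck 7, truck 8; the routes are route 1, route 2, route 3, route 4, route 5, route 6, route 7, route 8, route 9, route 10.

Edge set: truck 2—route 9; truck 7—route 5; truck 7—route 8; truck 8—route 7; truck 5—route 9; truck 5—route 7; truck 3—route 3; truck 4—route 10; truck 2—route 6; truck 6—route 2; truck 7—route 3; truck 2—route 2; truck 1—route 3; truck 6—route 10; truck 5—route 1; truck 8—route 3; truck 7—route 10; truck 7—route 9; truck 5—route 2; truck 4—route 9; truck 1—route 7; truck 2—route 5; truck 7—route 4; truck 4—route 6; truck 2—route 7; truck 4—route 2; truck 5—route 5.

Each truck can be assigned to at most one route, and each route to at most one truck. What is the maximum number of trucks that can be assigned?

7

A valid assignment of size 7: truck 1-route 7, truck 2-route 5, truck 3-route 3, truck 4-route 6, truck 5-route 9, truck 6-route 2, truck 7-route 4.
The set {truck 1, truck 3, truck 8} has only 2 neighbours ({route 3, route 7}), so by Hall's theorem at most 7 of the 8 trucks can be matched.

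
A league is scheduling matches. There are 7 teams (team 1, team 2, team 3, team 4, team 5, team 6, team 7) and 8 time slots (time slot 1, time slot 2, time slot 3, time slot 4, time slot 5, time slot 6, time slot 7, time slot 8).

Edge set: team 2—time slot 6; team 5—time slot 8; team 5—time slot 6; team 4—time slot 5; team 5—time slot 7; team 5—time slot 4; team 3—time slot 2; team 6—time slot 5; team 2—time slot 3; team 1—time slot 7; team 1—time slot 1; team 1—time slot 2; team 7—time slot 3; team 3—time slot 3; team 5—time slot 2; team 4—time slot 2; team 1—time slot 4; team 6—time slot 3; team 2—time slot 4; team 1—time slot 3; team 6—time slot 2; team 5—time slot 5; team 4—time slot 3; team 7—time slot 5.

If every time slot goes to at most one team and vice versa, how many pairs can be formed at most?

6

One maximum matching: team 1→time slot 7, team 2→time slot 4, team 3→time slot 3, team 4→time slot 5, team 5→time slot 8, team 6→time slot 2.
The set {team 3, team 4, team 6, team 7} has only 3 neighbours ({time slot 2, time slot 3, time slot 5}), so by Hall's theorem at most 6 of the 7 teams can be matched.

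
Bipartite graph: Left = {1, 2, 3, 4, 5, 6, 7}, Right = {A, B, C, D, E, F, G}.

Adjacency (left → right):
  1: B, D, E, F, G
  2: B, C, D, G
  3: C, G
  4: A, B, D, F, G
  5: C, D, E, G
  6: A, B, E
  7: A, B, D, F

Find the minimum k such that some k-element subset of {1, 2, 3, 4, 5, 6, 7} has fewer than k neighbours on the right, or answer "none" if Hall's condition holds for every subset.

none

A matching saturating every left vertex exists, for instance 1→F, 2→G, 3→C, 4→A, 5→D, 6→E, 7→B.
By Hall's marriage theorem, this means |N(S)| ≥ |S| for every subset S, so no violating subset exists.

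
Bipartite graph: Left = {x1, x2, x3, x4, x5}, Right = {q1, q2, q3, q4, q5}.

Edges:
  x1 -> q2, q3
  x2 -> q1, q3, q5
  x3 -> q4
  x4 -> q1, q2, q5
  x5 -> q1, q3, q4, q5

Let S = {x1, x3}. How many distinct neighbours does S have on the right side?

The union of neighbours of {x1, x3} is {q2, q3, q4}, which has 3 elements.
Since |N(S)| = 3 ≥ |S| = 2, Hall's condition holds for this subset.

3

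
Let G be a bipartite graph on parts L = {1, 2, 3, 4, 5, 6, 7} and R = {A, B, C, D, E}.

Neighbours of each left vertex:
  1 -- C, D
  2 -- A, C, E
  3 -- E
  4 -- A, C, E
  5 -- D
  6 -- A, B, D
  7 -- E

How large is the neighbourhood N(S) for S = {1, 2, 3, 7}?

4

The union of neighbours of {1, 2, 3, 7} is {A, C, D, E}, which has 4 elements.
Since |N(S)| = 4 ≥ |S| = 4, Hall's condition holds for this subset.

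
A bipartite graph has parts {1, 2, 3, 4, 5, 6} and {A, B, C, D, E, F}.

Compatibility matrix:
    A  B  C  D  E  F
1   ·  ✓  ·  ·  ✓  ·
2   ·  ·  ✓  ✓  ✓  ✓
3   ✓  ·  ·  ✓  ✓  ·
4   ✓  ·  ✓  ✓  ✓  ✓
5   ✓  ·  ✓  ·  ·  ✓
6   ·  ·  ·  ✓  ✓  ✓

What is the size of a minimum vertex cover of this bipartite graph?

The 6 edges 1–B, 2–C, 3–D, 4–A, 5–F, 6–E form a matching, so any vertex cover needs at least 6 vertices (one per matched edge).
Conversely {1, 2, 3, 4, 5, 6} meets every edge and has exactly 6 vertices, so 6 is optimal.

6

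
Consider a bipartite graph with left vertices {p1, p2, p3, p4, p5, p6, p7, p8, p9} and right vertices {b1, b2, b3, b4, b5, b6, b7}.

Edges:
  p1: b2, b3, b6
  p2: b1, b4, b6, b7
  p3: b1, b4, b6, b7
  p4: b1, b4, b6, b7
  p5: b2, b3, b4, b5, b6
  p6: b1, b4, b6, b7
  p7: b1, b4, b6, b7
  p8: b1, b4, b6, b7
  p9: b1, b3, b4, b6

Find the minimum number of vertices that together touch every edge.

A maximum matching has 7 edges (e.g. p1–b2, p2–b1, p3–b4, p4–b7, p5–b5, p6–b6, p9–b3).
By König's theorem the minimum vertex cover has the same size. One such cover is {p1, p5, p9, b1, b4, b6, b7}.

7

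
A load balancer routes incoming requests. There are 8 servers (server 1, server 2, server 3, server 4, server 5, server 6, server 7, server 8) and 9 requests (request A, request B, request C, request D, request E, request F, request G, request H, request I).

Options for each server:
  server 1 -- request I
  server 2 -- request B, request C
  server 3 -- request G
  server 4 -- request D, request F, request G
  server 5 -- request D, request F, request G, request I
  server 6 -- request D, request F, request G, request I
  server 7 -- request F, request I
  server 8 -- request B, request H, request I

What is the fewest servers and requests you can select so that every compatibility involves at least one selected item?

6

The 6 edges server 1–request I, server 2–request C, server 3–request G, server 4–request D, server 5–request F, server 8–request H form a matching, so any vertex cover needs at least 6 vertices (one per matched edge).
Conversely {server 2, server 8, request D, request F, request G, request I} meets every edge and has exactly 6 vertices, so 6 is optimal.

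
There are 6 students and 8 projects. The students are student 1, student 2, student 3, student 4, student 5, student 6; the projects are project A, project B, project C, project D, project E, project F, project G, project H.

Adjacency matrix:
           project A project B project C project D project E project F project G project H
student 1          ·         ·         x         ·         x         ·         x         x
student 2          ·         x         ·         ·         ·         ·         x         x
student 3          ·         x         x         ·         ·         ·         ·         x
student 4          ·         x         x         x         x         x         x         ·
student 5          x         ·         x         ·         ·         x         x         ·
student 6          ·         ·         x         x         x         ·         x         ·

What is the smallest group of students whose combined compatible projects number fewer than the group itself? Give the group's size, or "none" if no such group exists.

A matching saturating every student exists, for instance student 1→project C, student 2→project G, student 3→project B, student 4→project F, student 5→project A, student 6→project E.
By Hall's marriage theorem, this means |N(S)| ≥ |S| for every subset S, so no violating subset exists.

none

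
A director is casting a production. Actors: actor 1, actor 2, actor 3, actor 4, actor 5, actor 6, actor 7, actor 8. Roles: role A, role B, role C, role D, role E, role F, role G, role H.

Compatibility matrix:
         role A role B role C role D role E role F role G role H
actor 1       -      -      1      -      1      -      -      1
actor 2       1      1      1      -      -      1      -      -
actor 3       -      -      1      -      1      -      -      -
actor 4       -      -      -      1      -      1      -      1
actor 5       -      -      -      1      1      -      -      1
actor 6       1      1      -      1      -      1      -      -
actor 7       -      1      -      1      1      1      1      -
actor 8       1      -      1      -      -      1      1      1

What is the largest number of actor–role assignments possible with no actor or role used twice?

One maximum matching: actor 1→role H, actor 2→role B, actor 3→role C, actor 4→role D, actor 5→role E, actor 6→role A, actor 7→role F, actor 8→role G.
All 8 actors are matched, so no larger matching exists.

8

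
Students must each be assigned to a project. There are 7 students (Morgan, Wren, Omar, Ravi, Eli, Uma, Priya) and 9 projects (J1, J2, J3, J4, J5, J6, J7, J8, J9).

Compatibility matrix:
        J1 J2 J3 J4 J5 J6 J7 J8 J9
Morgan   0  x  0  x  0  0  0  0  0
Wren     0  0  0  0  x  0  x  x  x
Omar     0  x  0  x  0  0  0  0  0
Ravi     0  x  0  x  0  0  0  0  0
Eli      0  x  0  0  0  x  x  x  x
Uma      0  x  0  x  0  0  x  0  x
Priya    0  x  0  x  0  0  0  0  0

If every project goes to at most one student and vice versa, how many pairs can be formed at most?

One maximum matching: Morgan→J4, Wren→J7, Omar→J2, Eli→J6, Uma→J9.
The set {Morgan, Omar, Ravi, Priya} has only 2 neighbours ({J2, J4}), so by Hall's theorem at most 5 of the 7 students can be matched.

5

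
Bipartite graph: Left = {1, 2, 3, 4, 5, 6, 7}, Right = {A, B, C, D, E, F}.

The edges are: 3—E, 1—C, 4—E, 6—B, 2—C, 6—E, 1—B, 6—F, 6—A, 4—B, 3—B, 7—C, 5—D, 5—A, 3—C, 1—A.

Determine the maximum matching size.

For example, pair 1-A, 2-C, 3-E, 4-B, 5-D, 6-F.
The set {2, 7} has only 1 neighbour ({C}), so by Hall's theorem at most 6 of the 7 left vertices can be matched.

6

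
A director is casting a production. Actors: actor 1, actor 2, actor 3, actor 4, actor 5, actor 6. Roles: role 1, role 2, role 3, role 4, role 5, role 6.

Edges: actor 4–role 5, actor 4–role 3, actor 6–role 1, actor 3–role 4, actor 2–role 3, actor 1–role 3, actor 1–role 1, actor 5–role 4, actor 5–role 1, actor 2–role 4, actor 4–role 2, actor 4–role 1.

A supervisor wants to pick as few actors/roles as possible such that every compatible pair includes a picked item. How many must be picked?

A maximum matching has 4 edges (e.g. actor 1–role 1, actor 2–role 3, actor 3–role 4, actor 4–role 5).
By König's theorem the minimum vertex cover has the same size. One such cover is {actor 4, role 1, role 3, role 4}.

4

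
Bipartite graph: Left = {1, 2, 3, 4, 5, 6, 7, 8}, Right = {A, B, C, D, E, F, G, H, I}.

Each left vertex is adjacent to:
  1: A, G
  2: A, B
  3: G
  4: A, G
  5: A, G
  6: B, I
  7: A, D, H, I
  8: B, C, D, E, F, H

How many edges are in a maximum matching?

A valid assignment of size 6: 1–A, 2–B, 3–G, 6–I, 7–D, 8–E.
The set {1, 3, 4, 5} has only 2 neighbours ({A, G}), so by Hall's theorem at most 6 of the 8 left vertices can be matched.

6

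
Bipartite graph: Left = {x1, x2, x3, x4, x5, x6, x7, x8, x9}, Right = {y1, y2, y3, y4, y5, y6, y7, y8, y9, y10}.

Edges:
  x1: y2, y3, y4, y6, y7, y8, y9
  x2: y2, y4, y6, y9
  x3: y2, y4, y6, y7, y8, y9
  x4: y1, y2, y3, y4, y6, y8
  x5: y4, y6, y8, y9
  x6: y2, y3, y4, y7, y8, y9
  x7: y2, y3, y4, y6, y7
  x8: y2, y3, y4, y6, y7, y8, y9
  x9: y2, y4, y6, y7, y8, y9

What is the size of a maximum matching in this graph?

One maximum matching: x1–y3, x2–y2, x3–y9, x4–y1, x5–y8, x6–y4, x7–y6, x8–y7.
The set {x1, x2, x3, x5, x6, x7, x8, x9} has only 7 neighbours ({y2, y3, y4, y6, y7, y8, y9}), so by Hall's theorem at most 8 of the 9 left vertices can be matched.

8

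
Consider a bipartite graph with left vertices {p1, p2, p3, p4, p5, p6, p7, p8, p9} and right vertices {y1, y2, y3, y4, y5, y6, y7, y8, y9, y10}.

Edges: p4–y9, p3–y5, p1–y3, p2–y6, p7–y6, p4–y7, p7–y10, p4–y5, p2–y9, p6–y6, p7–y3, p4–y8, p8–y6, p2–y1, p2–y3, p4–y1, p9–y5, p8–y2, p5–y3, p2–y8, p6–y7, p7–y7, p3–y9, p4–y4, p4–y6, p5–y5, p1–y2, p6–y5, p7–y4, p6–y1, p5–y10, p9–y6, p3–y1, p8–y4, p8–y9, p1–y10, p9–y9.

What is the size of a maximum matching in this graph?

9

A valid assignment of size 9: p1–y10, p2–y3, p3–y9, p4–y4, p5–y5, p6–y1, p7–y7, p8–y2, p9–y6.
This saturates every left vertex, so 9 is the maximum.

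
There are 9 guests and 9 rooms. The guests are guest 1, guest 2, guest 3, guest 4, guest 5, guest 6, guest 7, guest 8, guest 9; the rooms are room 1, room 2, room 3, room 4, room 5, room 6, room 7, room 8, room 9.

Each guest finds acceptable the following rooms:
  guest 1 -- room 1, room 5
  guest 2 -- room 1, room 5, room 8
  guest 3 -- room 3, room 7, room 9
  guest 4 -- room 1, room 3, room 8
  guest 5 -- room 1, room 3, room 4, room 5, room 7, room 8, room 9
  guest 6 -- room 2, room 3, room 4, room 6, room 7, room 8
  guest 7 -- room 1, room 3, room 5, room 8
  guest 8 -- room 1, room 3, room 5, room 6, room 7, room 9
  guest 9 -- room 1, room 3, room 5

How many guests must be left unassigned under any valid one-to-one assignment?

One maximum matching: guest 1-room 5, guest 2-room 1, guest 3-room 7, guest 4-room 8, guest 5-room 4, guest 6-room 2, guest 7-room 3, guest 8-room 9.
The set {guest 1, guest 2, guest 4, guest 7, guest 9} has only 4 neighbours ({room 1, room 3, room 5, room 8}), so by Hall's theorem at most 8 of the 9 guests can be matched.
That matches 8 of the 9, leaving 1 unmatched; no matching can do better.

1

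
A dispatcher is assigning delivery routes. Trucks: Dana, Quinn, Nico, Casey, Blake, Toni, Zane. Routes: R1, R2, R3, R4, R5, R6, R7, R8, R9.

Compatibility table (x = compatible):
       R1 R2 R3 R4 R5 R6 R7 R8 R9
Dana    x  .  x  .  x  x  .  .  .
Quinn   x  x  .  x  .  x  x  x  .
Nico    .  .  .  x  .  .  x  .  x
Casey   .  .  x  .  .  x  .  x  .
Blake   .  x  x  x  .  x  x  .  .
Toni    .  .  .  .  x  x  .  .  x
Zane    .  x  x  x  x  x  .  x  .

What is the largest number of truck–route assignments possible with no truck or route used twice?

7

For example, pair Dana→R5, Quinn→R2, Nico→R7, Casey→R8, Blake→R3, Toni→R9, Zane→R6.
All 7 trucks are matched, so no larger matching exists.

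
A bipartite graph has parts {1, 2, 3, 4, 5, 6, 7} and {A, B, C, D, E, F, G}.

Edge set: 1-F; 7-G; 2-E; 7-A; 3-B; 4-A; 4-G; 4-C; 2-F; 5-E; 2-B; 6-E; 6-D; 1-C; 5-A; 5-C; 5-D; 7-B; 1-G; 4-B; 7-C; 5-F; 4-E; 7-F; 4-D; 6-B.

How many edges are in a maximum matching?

For example, pair 1-C, 2-F, 3-B, 4-A, 5-E, 6-D, 7-G.
This saturates every left vertex, so 7 is the maximum.

7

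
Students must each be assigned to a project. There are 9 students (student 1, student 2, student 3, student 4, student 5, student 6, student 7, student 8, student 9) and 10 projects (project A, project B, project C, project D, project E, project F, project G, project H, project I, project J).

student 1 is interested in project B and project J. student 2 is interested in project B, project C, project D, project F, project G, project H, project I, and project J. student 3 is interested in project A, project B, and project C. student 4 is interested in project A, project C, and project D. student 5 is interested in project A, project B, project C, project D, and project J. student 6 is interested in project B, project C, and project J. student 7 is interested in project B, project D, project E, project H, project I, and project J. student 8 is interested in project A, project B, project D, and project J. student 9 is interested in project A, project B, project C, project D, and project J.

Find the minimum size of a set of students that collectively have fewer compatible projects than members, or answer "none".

Take S = {student 1, student 3, student 4, student 5, student 6, student 8}. Its neighbourhood is {project A, project B, project C, project D, project J}, so |N(S)| = 5 < |S| = 6.
Every subset of size less than 6 has at least as many neighbours as members, so 6 is the minimum.

6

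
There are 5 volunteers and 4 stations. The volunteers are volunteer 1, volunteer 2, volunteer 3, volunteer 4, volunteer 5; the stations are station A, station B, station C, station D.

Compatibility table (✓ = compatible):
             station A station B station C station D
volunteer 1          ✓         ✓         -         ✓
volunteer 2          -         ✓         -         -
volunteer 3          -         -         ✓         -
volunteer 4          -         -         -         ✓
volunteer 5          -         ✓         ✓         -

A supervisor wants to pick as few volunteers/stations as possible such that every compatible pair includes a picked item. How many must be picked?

The 4 edges volunteer 1–station A, volunteer 2–station B, volunteer 3–station C, volunteer 4–station D form a matching, so any vertex cover needs at least 4 vertices (one per matched edge).
Conversely {volunteer 1, volunteer 4, station B, station C} meets every edge and has exactly 4 vertices, so 4 is optimal.

4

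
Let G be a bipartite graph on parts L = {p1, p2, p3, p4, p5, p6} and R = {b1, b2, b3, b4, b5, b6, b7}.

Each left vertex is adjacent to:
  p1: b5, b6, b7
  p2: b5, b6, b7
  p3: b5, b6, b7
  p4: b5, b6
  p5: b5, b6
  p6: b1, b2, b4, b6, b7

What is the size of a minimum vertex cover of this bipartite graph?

4

The 4 edges p1–b7, p2–b6, p3–b5, p6–b1 form a matching, so any vertex cover needs at least 4 vertices (one per matched edge).
Conversely {p6, b5, b6, b7} meets every edge and has exactly 4 vertices, so 4 is optimal.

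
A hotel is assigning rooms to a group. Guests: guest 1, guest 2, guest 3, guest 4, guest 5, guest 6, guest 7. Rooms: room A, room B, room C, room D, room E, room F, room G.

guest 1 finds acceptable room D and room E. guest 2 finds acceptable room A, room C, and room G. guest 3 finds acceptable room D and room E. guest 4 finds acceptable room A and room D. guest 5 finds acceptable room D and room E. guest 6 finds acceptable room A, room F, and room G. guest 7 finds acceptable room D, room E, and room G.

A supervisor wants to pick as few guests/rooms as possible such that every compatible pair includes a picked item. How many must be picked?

6

The 6 edges guest 1–room D, guest 2–room C, guest 3–room E, guest 4–room A, guest 6–room F, guest 7–room G form a matching, so any vertex cover needs at least 6 vertices (one per matched edge).
Conversely {guest 2, guest 4, guest 6, guest 7, room D, room E} meets every edge and has exactly 6 vertices, so 6 is optimal.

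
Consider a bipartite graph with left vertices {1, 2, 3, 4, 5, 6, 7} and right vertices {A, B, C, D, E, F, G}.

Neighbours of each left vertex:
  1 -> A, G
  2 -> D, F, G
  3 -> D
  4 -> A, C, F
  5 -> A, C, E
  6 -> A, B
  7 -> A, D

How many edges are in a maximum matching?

7

For example, pair 1→G, 2→F, 3→D, 4→C, 5→E, 6→B, 7→A.
This saturates every left vertex, so 7 is the maximum.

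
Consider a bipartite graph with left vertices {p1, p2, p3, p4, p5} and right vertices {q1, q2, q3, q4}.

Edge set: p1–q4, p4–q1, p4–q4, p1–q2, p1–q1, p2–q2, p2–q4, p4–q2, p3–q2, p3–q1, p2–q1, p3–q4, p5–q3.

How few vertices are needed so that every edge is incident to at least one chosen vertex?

4

A maximum matching has 4 edges (e.g. p1–q1, p2–q4, p3–q2, p5–q3).
By König's theorem the minimum vertex cover has the same size. One such cover is {p5, q1, q2, q4}.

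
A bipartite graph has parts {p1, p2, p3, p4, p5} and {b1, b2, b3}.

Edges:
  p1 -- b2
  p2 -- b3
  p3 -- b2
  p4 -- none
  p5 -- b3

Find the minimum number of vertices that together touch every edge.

2

{b2, b3} is a vertex cover of size 2: every edge has an endpoint in this set.
No smaller cover exists because p1–b2, p2–b3 is a matching of size 2, and a cover must include an endpoint of each of these disjoint edges (König's theorem).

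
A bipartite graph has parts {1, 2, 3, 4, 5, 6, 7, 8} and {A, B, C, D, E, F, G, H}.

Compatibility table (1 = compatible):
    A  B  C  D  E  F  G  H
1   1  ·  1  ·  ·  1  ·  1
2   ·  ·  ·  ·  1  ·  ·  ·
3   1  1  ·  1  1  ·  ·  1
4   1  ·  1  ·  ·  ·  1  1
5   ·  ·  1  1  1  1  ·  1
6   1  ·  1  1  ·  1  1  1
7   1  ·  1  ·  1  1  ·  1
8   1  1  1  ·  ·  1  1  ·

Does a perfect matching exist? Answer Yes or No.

A valid assignment of size 8: 1-F, 2-E, 3-B, 4-C, 5-H, 6-D, 7-A, 8-G.
Every left vertex is matched, so this is a perfect matching.

Yes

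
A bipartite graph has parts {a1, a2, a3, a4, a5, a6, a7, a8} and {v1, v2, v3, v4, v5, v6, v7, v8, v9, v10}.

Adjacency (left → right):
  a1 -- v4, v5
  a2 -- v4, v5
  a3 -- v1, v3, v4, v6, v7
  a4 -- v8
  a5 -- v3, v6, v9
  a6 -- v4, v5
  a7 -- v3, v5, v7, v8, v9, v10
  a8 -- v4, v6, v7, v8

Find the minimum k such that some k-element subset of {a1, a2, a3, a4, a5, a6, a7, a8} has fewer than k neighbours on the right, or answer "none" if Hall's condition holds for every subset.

Take S = {a1, a2, a6}. Its neighbourhood is {v4, v5}, so |N(S)| = 2 < |S| = 3.
Every subset of size less than 3 has at least as many neighbours as members, so 3 is the minimum.

3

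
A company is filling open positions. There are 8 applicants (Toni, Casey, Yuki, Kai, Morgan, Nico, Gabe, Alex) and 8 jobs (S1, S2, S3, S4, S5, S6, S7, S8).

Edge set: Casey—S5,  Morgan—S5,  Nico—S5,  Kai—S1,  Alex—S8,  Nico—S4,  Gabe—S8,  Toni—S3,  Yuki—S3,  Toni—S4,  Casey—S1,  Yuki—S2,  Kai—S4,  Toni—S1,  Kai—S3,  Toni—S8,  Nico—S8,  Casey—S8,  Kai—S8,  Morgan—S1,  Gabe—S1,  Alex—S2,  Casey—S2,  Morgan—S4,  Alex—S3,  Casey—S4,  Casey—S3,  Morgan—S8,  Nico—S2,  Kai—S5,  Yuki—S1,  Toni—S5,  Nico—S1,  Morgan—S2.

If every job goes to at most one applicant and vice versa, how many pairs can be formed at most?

A valid assignment of size 6: Toni–S5, Casey–S8, Yuki–S1, Kai–S3, Morgan–S4, Nico–S2.
The set {Toni, Casey, Yuki, Kai, Morgan, Nico, Gabe, Alex} has only 6 neighbours ({S1, S2, S3, S4, S5, S8}), so by Hall's theorem at most 6 of the 8 applicants can be matched.

6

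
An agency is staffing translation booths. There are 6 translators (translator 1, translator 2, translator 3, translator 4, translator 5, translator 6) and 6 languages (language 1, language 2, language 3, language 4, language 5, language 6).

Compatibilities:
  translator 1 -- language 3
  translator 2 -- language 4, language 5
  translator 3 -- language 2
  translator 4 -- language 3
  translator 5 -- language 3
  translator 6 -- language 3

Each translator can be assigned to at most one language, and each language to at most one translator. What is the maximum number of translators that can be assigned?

One maximum matching: translator 1–language 3, translator 2–language 4, translator 3–language 2.
The set {translator 1, translator 4, translator 5, translator 6} has only 1 neighbour ({language 3}), so by Hall's theorem at most 3 of the 6 translators can be matched.

3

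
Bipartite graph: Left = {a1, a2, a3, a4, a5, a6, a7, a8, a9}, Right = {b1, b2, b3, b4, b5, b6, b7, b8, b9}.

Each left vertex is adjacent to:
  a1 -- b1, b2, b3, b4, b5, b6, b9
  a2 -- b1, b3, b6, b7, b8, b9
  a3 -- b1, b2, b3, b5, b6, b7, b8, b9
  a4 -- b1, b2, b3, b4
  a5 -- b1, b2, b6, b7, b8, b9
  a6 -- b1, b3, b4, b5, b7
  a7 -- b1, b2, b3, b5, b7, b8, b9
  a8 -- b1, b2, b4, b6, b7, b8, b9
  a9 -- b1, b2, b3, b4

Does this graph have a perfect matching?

Yes

For example, pair a1-b9, a2-b7, a3-b8, a4-b2, a5-b6, a6-b4, a7-b5, a8-b1, a9-b3.
Every left vertex is matched, so this is a perfect matching.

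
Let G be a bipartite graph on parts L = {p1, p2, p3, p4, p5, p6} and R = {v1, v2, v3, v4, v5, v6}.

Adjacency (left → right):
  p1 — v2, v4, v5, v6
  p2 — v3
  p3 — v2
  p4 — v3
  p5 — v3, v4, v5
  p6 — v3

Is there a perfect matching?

The set {p2, p4, p6} has only 1 neighbour ({v3}), so by Hall's theorem at most 4 of the 6 left vertices can be matched.
Hence no matching covers every left vertex.

No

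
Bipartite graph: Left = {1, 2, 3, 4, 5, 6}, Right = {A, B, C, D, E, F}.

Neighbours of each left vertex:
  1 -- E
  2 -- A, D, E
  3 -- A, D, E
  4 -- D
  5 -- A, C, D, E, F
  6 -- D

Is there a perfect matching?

No

The set {1, 2, 3, 4, 6} has only 3 neighbours ({A, D, E}), so by Hall's theorem at most 4 of the 6 left vertices can be matched.
Hence no matching covers every left vertex.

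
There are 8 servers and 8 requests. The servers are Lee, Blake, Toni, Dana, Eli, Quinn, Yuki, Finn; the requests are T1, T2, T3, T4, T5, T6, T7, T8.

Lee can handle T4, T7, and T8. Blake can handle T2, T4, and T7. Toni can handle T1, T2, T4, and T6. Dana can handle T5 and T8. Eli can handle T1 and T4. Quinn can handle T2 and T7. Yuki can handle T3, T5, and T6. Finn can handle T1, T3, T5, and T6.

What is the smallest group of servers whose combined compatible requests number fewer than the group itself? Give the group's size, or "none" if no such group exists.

none

A matching saturating every server exists, for instance Lee→T7, Blake→T4, Toni→T6, Dana→T8, Eli→T1, Quinn→T2, Yuki→T3, Finn→T5.
By Hall's marriage theorem, this means |N(S)| ≥ |S| for every subset S, so no violating subset exists.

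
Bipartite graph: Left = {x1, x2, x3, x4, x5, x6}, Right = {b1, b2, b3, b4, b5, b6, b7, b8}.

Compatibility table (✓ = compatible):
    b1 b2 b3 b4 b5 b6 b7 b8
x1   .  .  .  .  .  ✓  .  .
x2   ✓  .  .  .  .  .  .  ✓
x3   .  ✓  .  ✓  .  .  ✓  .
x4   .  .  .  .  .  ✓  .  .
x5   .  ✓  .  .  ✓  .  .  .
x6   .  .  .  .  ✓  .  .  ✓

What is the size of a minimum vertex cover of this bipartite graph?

5

A maximum matching has 5 edges (e.g. x1–b6, x2–b8, x3–b7, x5–b2, x6–b5).
By König's theorem the minimum vertex cover has the same size. One such cover is {x2, x3, x5, x6, b6}.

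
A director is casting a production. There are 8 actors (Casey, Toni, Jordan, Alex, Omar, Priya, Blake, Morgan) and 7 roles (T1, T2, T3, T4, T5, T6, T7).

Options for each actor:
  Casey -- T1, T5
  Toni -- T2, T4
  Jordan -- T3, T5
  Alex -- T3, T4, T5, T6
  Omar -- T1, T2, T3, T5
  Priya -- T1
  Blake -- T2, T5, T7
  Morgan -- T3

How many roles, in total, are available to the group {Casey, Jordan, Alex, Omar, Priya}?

6

The union of neighbours of {Casey, Jordan, Alex, Omar, Priya} is {T1, T2, T3, T4, T5, T6}, which has 6 elements.
Since |N(S)| = 6 ≥ |S| = 5, Hall's condition holds for this subset.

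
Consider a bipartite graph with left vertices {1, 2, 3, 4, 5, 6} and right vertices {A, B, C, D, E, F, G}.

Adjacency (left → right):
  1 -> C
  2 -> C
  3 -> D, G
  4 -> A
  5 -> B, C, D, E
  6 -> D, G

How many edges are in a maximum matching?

A valid assignment of size 5: 1-C, 3-D, 4-A, 5-B, 6-G.
The set {1, 2} has only 1 neighbour ({C}), so by Hall's theorem at most 5 of the 6 left vertices can be matched.

5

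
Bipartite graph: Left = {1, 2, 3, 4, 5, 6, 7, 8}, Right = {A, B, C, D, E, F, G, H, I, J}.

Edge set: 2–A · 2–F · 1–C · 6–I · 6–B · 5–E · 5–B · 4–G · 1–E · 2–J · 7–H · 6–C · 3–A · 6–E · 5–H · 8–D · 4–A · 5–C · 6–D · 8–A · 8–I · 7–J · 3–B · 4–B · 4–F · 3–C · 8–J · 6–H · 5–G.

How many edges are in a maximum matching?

A valid assignment of size 8: 1-E, 2-F, 3-C, 4-B, 5-G, 6-H, 7-J, 8-I.
This saturates every left vertex, so 8 is the maximum.

8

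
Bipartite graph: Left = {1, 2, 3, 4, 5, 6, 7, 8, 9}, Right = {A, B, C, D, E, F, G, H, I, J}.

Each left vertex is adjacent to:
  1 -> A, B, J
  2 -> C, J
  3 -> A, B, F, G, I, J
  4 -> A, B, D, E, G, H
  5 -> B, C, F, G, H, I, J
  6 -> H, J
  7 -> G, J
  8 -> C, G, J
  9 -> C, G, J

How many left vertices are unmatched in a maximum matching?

A valid assignment of size 8: 1→A, 2→C, 3→F, 4→E, 5→B, 6→H, 7→G, 8→J.
The set {2, 7, 8, 9} has only 3 neighbours ({C, G, J}), so by Hall's theorem at most 8 of the 9 left vertices can be matched.
That matches 8 of the 9, leaving 1 unmatched; no matching can do better.

1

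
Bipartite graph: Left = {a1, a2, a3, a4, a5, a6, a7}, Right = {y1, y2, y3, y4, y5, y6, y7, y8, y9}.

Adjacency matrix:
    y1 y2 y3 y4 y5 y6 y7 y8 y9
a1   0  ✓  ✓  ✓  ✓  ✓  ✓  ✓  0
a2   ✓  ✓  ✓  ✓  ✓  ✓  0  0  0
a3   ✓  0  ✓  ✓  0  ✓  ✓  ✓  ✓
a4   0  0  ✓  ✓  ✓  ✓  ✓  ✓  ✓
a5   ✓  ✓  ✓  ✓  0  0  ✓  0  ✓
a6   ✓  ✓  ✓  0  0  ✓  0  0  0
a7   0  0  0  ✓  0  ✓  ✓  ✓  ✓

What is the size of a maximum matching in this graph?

7

One maximum matching: a1-y8, a2-y4, a3-y6, a4-y9, a5-y3, a6-y1, a7-y7.
All 7 left vertices are matched, so no larger matching exists.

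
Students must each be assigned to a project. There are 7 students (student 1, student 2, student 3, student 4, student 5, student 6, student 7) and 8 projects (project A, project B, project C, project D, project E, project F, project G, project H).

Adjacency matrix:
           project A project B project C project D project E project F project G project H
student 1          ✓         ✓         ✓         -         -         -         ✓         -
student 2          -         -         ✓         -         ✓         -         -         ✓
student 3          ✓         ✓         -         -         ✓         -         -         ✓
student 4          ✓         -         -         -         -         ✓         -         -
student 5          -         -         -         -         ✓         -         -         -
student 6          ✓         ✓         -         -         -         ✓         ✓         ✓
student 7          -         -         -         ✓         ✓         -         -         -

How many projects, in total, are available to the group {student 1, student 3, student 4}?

7

The union of neighbours of {student 1, student 3, student 4} is {project A, project B, project C, project E, project F, project G, project H}, which has 7 elements.
Since |N(S)| = 7 ≥ |S| = 3, Hall's condition holds for this subset.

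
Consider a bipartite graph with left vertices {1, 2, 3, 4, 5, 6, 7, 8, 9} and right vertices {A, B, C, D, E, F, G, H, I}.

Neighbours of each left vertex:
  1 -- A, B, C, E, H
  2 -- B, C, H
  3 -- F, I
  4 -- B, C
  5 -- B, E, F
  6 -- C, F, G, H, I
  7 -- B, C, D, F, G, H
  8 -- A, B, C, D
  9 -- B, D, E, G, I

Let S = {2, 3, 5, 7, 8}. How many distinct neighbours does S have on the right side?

9

The union of neighbours of {2, 3, 5, 7, 8} is {A, B, C, D, E, F, G, H, I}, which has 9 elements.
Since |N(S)| = 9 ≥ |S| = 5, Hall's condition holds for this subset.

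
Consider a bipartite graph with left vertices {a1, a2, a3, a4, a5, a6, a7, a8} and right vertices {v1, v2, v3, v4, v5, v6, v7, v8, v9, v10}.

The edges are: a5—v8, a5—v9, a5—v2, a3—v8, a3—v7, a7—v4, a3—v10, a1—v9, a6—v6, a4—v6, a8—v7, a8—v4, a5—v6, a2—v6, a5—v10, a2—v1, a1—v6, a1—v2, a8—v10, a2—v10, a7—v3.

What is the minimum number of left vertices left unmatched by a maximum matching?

1

A valid assignment of size 7: a1→v9, a2→v1, a3→v7, a4→v6, a5→v2, a7→v4, a8→v10.
The set {a4, a6} has only 1 neighbour ({v6}), so by Hall's theorem at most 7 of the 8 left vertices can be matched.
That matches 7 of the 8, leaving 1 unmatched; no matching can do better.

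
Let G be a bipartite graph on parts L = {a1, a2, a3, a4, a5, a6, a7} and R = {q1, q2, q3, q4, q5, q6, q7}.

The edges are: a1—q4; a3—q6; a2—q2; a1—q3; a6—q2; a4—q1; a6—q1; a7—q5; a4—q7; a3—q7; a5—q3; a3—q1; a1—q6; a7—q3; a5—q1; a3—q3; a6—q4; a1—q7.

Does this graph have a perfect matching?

Yes

One maximum matching: a1→q6, a2→q2, a3→q7, a4→q1, a5→q3, a6→q4, a7→q5.
Every left vertex is matched, so this is a perfect matching.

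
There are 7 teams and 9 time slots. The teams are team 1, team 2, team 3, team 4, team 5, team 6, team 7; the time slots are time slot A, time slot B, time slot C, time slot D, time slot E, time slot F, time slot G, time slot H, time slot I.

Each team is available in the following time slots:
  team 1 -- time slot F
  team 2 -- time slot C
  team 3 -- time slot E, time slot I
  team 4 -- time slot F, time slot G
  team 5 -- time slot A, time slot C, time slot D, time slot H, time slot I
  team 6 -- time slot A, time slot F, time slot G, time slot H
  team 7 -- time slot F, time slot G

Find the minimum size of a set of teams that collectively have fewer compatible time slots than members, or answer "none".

Take S = {team 1, team 4, team 7}. Its neighbourhood is {time slot F, time slot G}, so |N(S)| = 2 < |S| = 3.
Every subset of size less than 3 has at least as many neighbours as members, so 3 is the minimum.

3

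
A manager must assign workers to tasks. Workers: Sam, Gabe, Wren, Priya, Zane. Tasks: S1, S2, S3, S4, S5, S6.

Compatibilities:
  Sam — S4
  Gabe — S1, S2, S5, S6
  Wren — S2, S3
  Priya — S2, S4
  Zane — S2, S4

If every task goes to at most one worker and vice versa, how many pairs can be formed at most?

A valid assignment of size 4: Sam→S4, Gabe→S6, Wren→S3, Priya→S2.
The set {Sam, Priya, Zane} has only 2 neighbours ({S2, S4}), so by Hall's theorem at most 4 of the 5 workers can be matched.

4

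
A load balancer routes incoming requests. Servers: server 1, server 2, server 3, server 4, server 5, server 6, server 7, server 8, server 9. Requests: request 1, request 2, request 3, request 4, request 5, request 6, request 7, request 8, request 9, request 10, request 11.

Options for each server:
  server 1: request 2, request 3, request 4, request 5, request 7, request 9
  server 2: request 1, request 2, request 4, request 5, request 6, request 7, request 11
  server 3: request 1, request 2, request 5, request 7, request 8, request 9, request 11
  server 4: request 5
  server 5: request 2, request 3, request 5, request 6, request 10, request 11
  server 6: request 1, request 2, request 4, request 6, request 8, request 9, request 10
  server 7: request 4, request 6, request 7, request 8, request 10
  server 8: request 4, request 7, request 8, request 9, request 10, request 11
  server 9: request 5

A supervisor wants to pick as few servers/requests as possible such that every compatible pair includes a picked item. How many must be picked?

A maximum matching has 8 edges (e.g. server 1–request 4, server 2–request 11, server 3–request 2, server 4–request 5, server 5–request 10, server 6–request 9, server 7–request 6, server 8–request 7).
By König's theorem the minimum vertex cover has the same size. One such cover is {server 1, server 2, server 3, server 5, server 6, server 7, server 8, request 5}.

8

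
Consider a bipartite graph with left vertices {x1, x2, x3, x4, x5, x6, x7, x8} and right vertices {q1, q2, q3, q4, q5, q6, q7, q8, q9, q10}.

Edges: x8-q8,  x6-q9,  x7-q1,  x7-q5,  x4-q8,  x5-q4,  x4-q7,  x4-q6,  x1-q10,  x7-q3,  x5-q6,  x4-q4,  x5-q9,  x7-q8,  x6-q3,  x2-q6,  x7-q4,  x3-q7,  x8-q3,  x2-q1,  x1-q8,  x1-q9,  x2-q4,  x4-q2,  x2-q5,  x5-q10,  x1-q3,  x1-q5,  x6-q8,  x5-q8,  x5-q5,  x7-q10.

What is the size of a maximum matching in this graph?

8

A valid assignment of size 8: x1–q9, x2–q5, x3–q7, x4–q4, x5–q6, x6–q3, x7–q1, x8–q8.
All 8 left vertices are matched, so no larger matching exists.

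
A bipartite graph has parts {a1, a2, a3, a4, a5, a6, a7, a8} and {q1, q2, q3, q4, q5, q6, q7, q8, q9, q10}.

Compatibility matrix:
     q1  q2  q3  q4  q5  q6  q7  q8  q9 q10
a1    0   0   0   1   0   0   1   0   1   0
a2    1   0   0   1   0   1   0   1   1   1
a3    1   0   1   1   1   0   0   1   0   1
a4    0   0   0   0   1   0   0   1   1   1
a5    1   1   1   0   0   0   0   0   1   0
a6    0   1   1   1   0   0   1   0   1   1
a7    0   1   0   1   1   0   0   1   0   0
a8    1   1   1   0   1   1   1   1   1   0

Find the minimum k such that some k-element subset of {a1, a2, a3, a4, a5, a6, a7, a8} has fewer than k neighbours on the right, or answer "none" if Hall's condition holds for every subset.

A matching saturating every left vertex exists, for instance a1→q7, a2→q6, a3→q1, a4→q5, a5→q2, a6→q4, a7→q8, a8→q9.
By Hall's marriage theorem, this means |N(S)| ≥ |S| for every subset S, so no violating subset exists.

none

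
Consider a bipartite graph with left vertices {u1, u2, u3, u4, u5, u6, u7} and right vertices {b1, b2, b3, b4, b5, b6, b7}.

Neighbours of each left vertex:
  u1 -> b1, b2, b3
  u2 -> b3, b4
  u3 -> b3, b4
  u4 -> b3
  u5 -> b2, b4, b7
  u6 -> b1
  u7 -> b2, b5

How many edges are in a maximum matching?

6

For example, pair u1→b2, u2→b4, u3→b3, u5→b7, u6→b1, u7→b5.
The set {u2, u3, u4} has only 2 neighbours ({b3, b4}), so by Hall's theorem at most 6 of the 7 left vertices can be matched.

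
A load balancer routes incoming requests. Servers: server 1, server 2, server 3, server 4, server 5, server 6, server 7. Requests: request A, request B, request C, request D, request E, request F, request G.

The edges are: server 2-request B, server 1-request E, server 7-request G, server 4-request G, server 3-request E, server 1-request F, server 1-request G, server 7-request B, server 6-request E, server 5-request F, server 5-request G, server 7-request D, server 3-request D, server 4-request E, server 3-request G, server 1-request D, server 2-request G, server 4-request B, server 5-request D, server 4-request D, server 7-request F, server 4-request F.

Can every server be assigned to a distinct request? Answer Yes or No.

The set {server 1, server 2, server 3, server 4, server 5, server 6, server 7} has only 5 neighbours ({request B, request D, request E, request F, request G}), so by Hall's theorem at most 5 of the 7 servers can be matched.
Hence no matching covers every server.

No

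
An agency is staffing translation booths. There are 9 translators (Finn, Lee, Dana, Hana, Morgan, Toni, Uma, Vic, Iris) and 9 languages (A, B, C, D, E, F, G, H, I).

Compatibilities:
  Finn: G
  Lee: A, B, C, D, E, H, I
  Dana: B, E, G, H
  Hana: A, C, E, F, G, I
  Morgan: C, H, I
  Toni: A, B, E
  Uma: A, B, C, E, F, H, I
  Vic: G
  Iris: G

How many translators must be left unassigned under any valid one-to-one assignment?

One maximum matching: Finn-G, Lee-E, Dana-H, Hana-F, Morgan-C, Toni-B, Uma-A.
The set {Finn, Vic, Iris} has only 1 neighbour ({G}), so by Hall's theorem at most 7 of the 9 translators can be matched.
That matches 7 of the 9, leaving 2 unmatched; no matching can do better.

2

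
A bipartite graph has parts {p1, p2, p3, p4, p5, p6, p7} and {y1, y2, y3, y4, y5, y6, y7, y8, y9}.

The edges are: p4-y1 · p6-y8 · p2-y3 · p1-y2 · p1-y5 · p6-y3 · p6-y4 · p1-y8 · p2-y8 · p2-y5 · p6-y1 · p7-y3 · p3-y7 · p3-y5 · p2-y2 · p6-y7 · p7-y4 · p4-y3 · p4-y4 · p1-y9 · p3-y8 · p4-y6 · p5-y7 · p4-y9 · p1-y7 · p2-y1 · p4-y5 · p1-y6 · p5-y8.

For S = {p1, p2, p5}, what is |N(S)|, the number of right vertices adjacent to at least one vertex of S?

The union of neighbours of {p1, p2, p5} is {y1, y2, y3, y5, y6, y7, y8, y9}, which has 8 elements.
Since |N(S)| = 8 ≥ |S| = 3, Hall's condition holds for this subset.

8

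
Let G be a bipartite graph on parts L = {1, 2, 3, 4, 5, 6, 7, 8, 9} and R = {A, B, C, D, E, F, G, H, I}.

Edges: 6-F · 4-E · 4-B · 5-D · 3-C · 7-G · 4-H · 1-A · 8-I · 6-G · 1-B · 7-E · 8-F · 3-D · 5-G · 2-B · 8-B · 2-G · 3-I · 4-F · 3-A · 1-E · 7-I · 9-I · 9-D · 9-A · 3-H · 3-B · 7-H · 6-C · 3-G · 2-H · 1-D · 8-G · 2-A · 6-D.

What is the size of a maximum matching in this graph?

9

One maximum matching: 1→E, 2→H, 3→A, 4→F, 5→D, 6→C, 7→G, 8→B, 9→I.
All 9 left vertices are matched, so no larger matching exists.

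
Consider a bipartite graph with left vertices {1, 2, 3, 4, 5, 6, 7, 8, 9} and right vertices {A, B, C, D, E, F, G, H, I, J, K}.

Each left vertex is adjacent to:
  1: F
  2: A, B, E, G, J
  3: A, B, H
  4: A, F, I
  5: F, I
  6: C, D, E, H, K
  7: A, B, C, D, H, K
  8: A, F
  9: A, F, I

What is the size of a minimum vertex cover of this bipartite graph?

A maximum matching has 7 edges (e.g. 1–F, 2–J, 3–B, 4–A, 5–I, 6–E, 7–K).
By König's theorem the minimum vertex cover has the same size. One such cover is {2, 3, 6, 7, A, F, I}.

7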